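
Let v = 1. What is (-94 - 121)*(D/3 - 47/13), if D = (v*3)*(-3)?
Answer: 18490/13 ≈ 1422.3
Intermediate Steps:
D = -9 (D = (1*3)*(-3) = 3*(-3) = -9)
(-94 - 121)*(D/3 - 47/13) = (-94 - 121)*(-9/3 - 47/13) = -215*(-9*1/3 - 47*1/13) = -215*(-3 - 47/13) = -215*(-86/13) = 18490/13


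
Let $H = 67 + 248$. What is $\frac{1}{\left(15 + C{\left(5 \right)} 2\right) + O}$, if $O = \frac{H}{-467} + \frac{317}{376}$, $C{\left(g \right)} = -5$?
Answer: $\frac{175592}{907559} \approx 0.19348$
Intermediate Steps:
$H = 315$
$O = \frac{29599}{175592}$ ($O = \frac{315}{-467} + \frac{317}{376} = 315 \left(- \frac{1}{467}\right) + 317 \cdot \frac{1}{376} = - \frac{315}{467} + \frac{317}{376} = \frac{29599}{175592} \approx 0.16857$)
$\frac{1}{\left(15 + C{\left(5 \right)} 2\right) + O} = \frac{1}{\left(15 - 10\right) + \frac{29599}{175592}} = \frac{1}{5 + \frac{29599}{175592}} = \frac{1}{\frac{907559}{175592}} = \frac{175592}{907559}$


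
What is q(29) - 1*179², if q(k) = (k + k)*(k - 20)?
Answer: -31519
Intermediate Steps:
q(k) = 2*k*(-20 + k) (q(k) = (2*k)*(-20 + k) = 2*k*(-20 + k))
q(29) - 1*179² = 2*29*(-20 + 29) - 1*179² = 2*29*9 - 1*32041 = 522 - 32041 = -31519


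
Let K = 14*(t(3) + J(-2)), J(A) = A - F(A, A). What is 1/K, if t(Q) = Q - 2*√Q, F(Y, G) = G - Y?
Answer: -1/154 - √3/77 ≈ -0.028988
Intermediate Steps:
J(A) = A (J(A) = A - (A - A) = A - 1*0 = A + 0 = A)
t(Q) = Q - 2*√Q
K = 14 - 28*√3 (K = 14*((3 - 2*√3) - 2) = 14*(1 - 2*√3) = 14 - 28*√3 ≈ -34.497)
1/K = 1/(14 - 28*√3)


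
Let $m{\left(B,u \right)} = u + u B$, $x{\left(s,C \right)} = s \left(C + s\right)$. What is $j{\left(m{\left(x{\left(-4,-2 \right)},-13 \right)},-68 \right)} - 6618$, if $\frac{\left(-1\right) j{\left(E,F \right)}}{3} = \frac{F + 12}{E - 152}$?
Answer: $- \frac{1052318}{159} \approx -6618.4$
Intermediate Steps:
$m{\left(B,u \right)} = u + B u$
$j{\left(E,F \right)} = - \frac{3 \left(12 + F\right)}{-152 + E}$ ($j{\left(E,F \right)} = - 3 \frac{F + 12}{E - 152} = - 3 \frac{12 + F}{-152 + E} = - \frac{3 \left(12 + F\right)}{-152 + E}$)
$j{\left(m{\left(x{\left(-4,-2 \right)},-13 \right)},-68 \right)} - 6618 = \frac{3 \left(-12 - -68\right)}{-152 - 13 \left(1 - 4 \left(-2 - 4\right)\right)} - 6618 = \frac{3 \left(-12 + 68\right)}{-152 - 13 \left(1 - -24\right)} - 6618 = 3 \frac{1}{-152 - 13 \left(1 + 24\right)} 56 - 6618 = 3 \frac{1}{-152 - 325} \cdot 56 - 6618 = 3 \frac{1}{-477} \cdot 56 - 6618 = 3 \left(- \frac{1}{477}\right) 56 - 6618 = - \frac{56}{159} - 6618 = - \frac{1052318}{159}$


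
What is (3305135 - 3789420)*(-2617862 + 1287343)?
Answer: 644350393915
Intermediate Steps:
(3305135 - 3789420)*(-2617862 + 1287343) = -484285*(-1330519) = 644350393915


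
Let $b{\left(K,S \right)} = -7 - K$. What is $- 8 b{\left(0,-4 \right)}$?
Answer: $56$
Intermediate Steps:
$- 8 b{\left(0,-4 \right)} = - 8 \left(-7 - 0\right) = - 8 \left(-7 + 0\right) = \left(-8\right) \left(-7\right) = 56$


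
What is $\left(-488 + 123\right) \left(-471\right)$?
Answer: $171915$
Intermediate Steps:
$\left(-488 + 123\right) \left(-471\right) = \left(-365\right) \left(-471\right) = 171915$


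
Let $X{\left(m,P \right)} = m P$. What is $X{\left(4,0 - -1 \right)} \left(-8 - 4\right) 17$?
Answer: $-816$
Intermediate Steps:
$X{\left(m,P \right)} = P m$
$X{\left(4,0 - -1 \right)} \left(-8 - 4\right) 17 = \left(0 - -1\right) 4 \left(-8 - 4\right) 17 = \left(0 + 1\right) 4 \left(-8 - 4\right) 17 = 1 \cdot 4 \left(-12\right) 17 = 4 \left(-12\right) 17 = \left(-48\right) 17 = -816$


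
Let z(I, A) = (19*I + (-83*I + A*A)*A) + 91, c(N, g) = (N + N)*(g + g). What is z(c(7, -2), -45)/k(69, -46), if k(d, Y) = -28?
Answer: 150629/14 ≈ 10759.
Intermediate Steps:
c(N, g) = 4*N*g (c(N, g) = (2*N)*(2*g) = 4*N*g)
z(I, A) = 91 + 19*I + A*(A**2 - 83*I) (z(I, A) = (19*I + (-83*I + A**2)*A) + 91 = (19*I + (A**2 - 83*I)*A) + 91 = (19*I + A*(A**2 - 83*I)) + 91 = 91 + 19*I + A*(A**2 - 83*I))
z(c(7, -2), -45)/k(69, -46) = (91 + (-45)**3 + 19*(4*7*(-2)) - 83*(-45)*4*7*(-2))/(-28) = (91 - 91125 + 19*(-56) - 83*(-45)*(-56))*(-1/28) = (91 - 91125 - 1064 - 209160)*(-1/28) = -301258*(-1/28) = 150629/14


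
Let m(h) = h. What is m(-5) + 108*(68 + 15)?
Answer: 8959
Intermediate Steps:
m(-5) + 108*(68 + 15) = -5 + 108*(68 + 15) = -5 + 108*83 = -5 + 8964 = 8959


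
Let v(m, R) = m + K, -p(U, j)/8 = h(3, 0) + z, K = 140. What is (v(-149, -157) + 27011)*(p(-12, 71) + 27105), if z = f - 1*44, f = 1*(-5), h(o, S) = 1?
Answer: 742257978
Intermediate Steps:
f = -5
z = -49 (z = -5 - 1*44 = -5 - 44 = -49)
p(U, j) = 384 (p(U, j) = -8*(1 - 49) = -8*(-48) = 384)
v(m, R) = 140 + m (v(m, R) = m + 140 = 140 + m)
(v(-149, -157) + 27011)*(p(-12, 71) + 27105) = ((140 - 149) + 27011)*(384 + 27105) = (-9 + 27011)*27489 = 27002*27489 = 742257978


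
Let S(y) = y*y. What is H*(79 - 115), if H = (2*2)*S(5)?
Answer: -3600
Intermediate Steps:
S(y) = y**2
H = 100 (H = (2*2)*5**2 = 4*25 = 100)
H*(79 - 115) = 100*(79 - 115) = 100*(-36) = -3600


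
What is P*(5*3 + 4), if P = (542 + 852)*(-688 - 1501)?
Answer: -57977854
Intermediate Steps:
P = -3051466 (P = 1394*(-2189) = -3051466)
P*(5*3 + 4) = -3051466*(5*3 + 4) = -3051466*(15 + 4) = -3051466*19 = -57977854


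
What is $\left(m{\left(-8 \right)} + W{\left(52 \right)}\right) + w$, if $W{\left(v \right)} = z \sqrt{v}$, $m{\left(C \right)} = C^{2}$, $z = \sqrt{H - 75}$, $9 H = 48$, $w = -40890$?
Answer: $-40826 + \frac{2 i \sqrt{8151}}{3} \approx -40826.0 + 60.189 i$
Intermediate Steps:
$H = \frac{16}{3}$ ($H = \frac{1}{9} \cdot 48 = \frac{16}{3} \approx 5.3333$)
$z = \frac{i \sqrt{627}}{3}$ ($z = \sqrt{\frac{16}{3} - 75} = \sqrt{- \frac{209}{3}} = \frac{i \sqrt{627}}{3} \approx 8.3466 i$)
$W{\left(v \right)} = \frac{i \sqrt{627} \sqrt{v}}{3}$ ($W{\left(v \right)} = \frac{i \sqrt{627}}{3} \sqrt{v} = \frac{i \sqrt{627} \sqrt{v}}{3}$)
$\left(m{\left(-8 \right)} + W{\left(52 \right)}\right) + w = \left(\left(-8\right)^{2} + \frac{i \sqrt{627} \sqrt{52}}{3}\right) - 40890 = \left(64 + \frac{i \sqrt{627} \cdot 2 \sqrt{13}}{3}\right) - 40890 = \left(64 + \frac{2 i \sqrt{8151}}{3}\right) - 40890 = -40826 + \frac{2 i \sqrt{8151}}{3}$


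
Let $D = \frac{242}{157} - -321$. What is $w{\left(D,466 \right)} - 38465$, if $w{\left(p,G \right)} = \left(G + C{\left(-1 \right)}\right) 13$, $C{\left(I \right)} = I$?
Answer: $-32420$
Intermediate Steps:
$D = \frac{50639}{157}$ ($D = 242 \cdot \frac{1}{157} + 321 = \frac{242}{157} + 321 = \frac{50639}{157} \approx 322.54$)
$w{\left(p,G \right)} = -13 + 13 G$ ($w{\left(p,G \right)} = \left(G - 1\right) 13 = \left(-1 + G\right) 13 = -13 + 13 G$)
$w{\left(D,466 \right)} - 38465 = \left(-13 + 13 \cdot 466\right) - 38465 = \left(-13 + 6058\right) - 38465 = 6045 - 38465 = -32420$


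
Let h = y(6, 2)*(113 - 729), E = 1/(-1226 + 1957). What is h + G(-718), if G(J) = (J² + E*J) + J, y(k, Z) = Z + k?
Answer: 372720100/731 ≈ 5.0988e+5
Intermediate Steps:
E = 1/731 ≈ 0.0013680
h = -4928 (h = (2 + 6)*(113 - 729) = 8*(-616) = -4928)
G(J) = J² + 732*J/731 (G(J) = (J² + J/731) + J = J² + 732*J/731)
h + G(-718) = -4928 + (1/731)*(-718)*(732 + 731*(-718)) = -4928 + (1/731)*(-718)*(732 - 524858) = -4928 + (1/731)*(-718)*(-524126) = -4928 + 376322468/731 = 372720100/731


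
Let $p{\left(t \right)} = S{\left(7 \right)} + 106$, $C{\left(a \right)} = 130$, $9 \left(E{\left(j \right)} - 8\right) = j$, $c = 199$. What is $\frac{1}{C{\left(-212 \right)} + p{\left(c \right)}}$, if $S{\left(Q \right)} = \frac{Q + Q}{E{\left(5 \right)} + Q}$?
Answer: $\frac{10}{2369} \approx 0.0042212$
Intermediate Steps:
$E{\left(j \right)} = 8 + \frac{j}{9}$
$S{\left(Q \right)} = \frac{2 Q}{\frac{77}{9} + Q}$ ($S{\left(Q \right)} = \frac{Q + Q}{\left(8 + \frac{1}{9} \cdot 5\right) + Q} = \frac{2 Q}{\left(8 + \frac{5}{9}\right) + Q} = \frac{2 Q}{\frac{77}{9} + Q}$)
$p{\left(t \right)} = \frac{1069}{10}$ ($p{\left(t \right)} = 18 \cdot 7 \frac{1}{77 + 9 \cdot 7} + 106 = 18 \cdot 7 \frac{1}{77 + 63} + 106 = 18 \cdot 7 \cdot \frac{1}{140} + 106 = \frac{9}{10} + 106 = \frac{1069}{10}$)
$\frac{1}{C{\left(-212 \right)} + p{\left(c \right)}} = \frac{1}{130 + \frac{1069}{10}} = \frac{1}{\frac{2369}{10}} = \frac{10}{2369}$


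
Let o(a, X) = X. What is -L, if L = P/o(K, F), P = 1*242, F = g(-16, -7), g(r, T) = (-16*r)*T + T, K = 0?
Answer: 242/1799 ≈ 0.13452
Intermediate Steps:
g(r, T) = T - 16*T*r (g(r, T) = -16*T*r + T = T - 16*T*r)
F = -1799 (F = -7*(1 - 16*(-16)) = -7*(1 + 256) = -7*257 = -1799)
P = 242
L = -242/1799 (L = 242/(-1799) = 242*(-1/1799) = -242/1799 ≈ -0.13452)
-L = -1*(-242/1799) = 242/1799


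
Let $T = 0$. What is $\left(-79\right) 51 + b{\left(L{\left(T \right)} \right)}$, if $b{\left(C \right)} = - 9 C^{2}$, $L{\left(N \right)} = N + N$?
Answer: $-4029$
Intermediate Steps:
$L{\left(N \right)} = 2 N$
$\left(-79\right) 51 + b{\left(L{\left(T \right)} \right)} = \left(-79\right) 51 - 9 \left(2 \cdot 0\right)^{2} = -4029 - 9 \cdot 0^{2} = -4029 - 0 = -4029 + 0 = -4029$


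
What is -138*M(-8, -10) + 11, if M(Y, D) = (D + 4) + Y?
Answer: 1943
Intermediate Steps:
M(Y, D) = 4 + D + Y (M(Y, D) = (4 + D) + Y = 4 + D + Y)
-138*M(-8, -10) + 11 = -138*(4 - 10 - 8) + 11 = -138*(-14) + 11 = 1932 + 11 = 1943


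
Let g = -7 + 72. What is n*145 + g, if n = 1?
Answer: 210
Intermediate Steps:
g = 65
n*145 + g = 1*145 + 65 = 145 + 65 = 210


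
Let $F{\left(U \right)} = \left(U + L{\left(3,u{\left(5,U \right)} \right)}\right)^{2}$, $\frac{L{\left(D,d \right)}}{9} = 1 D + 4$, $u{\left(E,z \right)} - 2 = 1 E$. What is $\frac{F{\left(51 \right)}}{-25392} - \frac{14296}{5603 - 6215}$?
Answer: $\frac{7396885}{323748} \approx 22.848$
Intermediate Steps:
$u{\left(E,z \right)} = 2 + E$ ($u{\left(E,z \right)} = 2 + 1 E = 2 + E$)
$L{\left(D,d \right)} = 36 + 9 D$ ($L{\left(D,d \right)} = 9 \left(1 D + 4\right) = 9 \left(D + 4\right) = 9 \left(4 + D\right) = 36 + 9 D$)
$F{\left(U \right)} = \left(63 + U\right)^{2}$ ($F{\left(U \right)} = \left(U + \left(36 + 9 \cdot 3\right)\right)^{2} = \left(U + \left(36 + 27\right)\right)^{2} = \left(U + 63\right)^{2} = \left(63 + U\right)^{2}$)
$\frac{F{\left(51 \right)}}{-25392} - \frac{14296}{5603 - 6215} = \frac{\left(63 + 51\right)^{2}}{-25392} - \frac{14296}{5603 - 6215} = 114^{2} \left(- \frac{1}{25392}\right) - \frac{14296}{5603 - 6215} = 12996 \left(- \frac{1}{25392}\right) - \frac{14296}{-612} = - \frac{1083}{2116} - - \frac{3574}{153} = - \frac{1083}{2116} + \frac{3574}{153} = \frac{7396885}{323748}$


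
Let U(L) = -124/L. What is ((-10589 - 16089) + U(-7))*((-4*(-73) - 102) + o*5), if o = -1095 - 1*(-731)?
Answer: 304193860/7 ≈ 4.3456e+7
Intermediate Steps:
o = -364 (o = -1095 + 731 = -364)
((-10589 - 16089) + U(-7))*((-4*(-73) - 102) + o*5) = ((-10589 - 16089) - 124/(-7))*((-4*(-73) - 102) - 364*5) = (-26678 - 124*(-⅐))*((292 - 102) - 1820) = (-26678 + 124/7)*(190 - 1820) = -186622/7*(-1630) = 304193860/7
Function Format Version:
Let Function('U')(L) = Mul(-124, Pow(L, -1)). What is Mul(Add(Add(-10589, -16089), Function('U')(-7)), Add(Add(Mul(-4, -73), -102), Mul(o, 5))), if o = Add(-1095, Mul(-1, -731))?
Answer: Rational(304193860, 7) ≈ 4.3456e+7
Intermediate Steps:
o = -364 (o = Add(-1095, 731) = -364)
Mul(Add(Add(-10589, -16089), Function('U')(-7)), Add(Add(Mul(-4, -73), -102), Mul(o, 5))) = Mul(Add(Add(-10589, -16089), Mul(-124, Pow(-7, -1))), Add(Add(Mul(-4, -73), -102), Mul(-364, 5))) = Mul(Add(-26678, Mul(-124, Rational(-1, 7))), Add(Add(292, -102), -1820)) = Mul(Add(-26678, Rational(124, 7)), Add(190, -1820)) = Mul(Rational(-186622, 7), -1630) = Rational(304193860, 7)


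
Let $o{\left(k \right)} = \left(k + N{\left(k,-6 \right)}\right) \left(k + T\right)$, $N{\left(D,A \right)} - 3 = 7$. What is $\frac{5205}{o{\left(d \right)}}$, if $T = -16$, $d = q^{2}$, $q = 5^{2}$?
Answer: $\frac{347}{25781} \approx 0.01346$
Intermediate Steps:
$N{\left(D,A \right)} = 10$ ($N{\left(D,A \right)} = 3 + 7 = 10$)
$q = 25$
$d = 625$ ($d = 25^{2} = 625$)
$o{\left(k \right)} = \left(-16 + k\right) \left(10 + k\right)$ ($o{\left(k \right)} = \left(k + 10\right) \left(k - 16\right) = \left(10 + k\right) \left(-16 + k\right) = \left(-16 + k\right) \left(10 + k\right)$)
$\frac{5205}{o{\left(d \right)}} = \frac{5205}{-160 + 625^{2} - 3750} = \frac{5205}{-160 + 390625 - 3750} = \frac{5205}{386715} = 5205 \cdot \frac{1}{386715} = \frac{347}{25781}$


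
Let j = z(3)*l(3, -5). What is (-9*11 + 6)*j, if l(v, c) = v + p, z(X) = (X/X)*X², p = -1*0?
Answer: -2511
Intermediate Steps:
p = 0
z(X) = X² (z(X) = 1*X² = X²)
l(v, c) = v (l(v, c) = v + 0 = v)
j = 27 (j = 3²*3 = 9*3 = 27)
(-9*11 + 6)*j = (-9*11 + 6)*27 = (-99 + 6)*27 = -93*27 = -2511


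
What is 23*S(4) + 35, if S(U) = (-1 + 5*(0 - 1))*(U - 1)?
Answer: -379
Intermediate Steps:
S(U) = 6 - 6*U (S(U) = (-1 + 5*(-1))*(-1 + U) = (-1 - 5)*(-1 + U) = -6*(-1 + U) = 6 - 6*U)
23*S(4) + 35 = 23*(6 - 6*4) + 35 = 23*(6 - 24) + 35 = 23*(-18) + 35 = -414 + 35 = -379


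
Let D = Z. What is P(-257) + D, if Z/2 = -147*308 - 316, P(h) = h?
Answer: -91441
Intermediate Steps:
Z = -91184 (Z = 2*(-147*308 - 316) = 2*(-45276 - 316) = 2*(-45592) = -91184)
D = -91184
P(-257) + D = -257 - 91184 = -91441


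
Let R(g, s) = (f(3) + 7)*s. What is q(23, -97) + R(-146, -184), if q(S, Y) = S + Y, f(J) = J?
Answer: -1914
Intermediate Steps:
R(g, s) = 10*s (R(g, s) = (3 + 7)*s = 10*s)
q(23, -97) + R(-146, -184) = (23 - 97) + 10*(-184) = -74 - 1840 = -1914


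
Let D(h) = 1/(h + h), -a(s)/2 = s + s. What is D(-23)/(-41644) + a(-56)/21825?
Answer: 429121601/41808493800 ≈ 0.010264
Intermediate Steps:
a(s) = -4*s (a(s) = -2*(s + s) = -4*s)
D(h) = 1/(2*h)
D(-23)/(-41644) + a(-56)/21825 = ((½)/(-23))/(-41644) - 4*(-56)/21825 = ((½)*(-1/23))*(-1/41644) + 224*(1/21825) = -1/46*(-1/41644) + 224/21825 = 1/1915624 + 224/21825 = 429121601/41808493800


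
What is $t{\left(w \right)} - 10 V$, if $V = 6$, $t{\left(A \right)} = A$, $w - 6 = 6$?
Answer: $-48$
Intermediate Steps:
$w = 12$ ($w = 6 + 6 = 12$)
$t{\left(w \right)} - 10 V = 12 - 60 = -48$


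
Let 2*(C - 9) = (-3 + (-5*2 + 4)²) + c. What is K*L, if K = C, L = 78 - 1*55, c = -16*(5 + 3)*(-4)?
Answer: 12949/2 ≈ 6474.5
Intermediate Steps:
c = 512 (c = -128*(-4) = -16*(-32) = 512)
L = 23 (L = 78 - 55 = 23)
C = 563/2 (C = 9 + ((-3 + (-5*2 + 4)²) + 512)/2 = 9 + ((-3 + (-10 + 4)²) + 512)/2 = 9 + ((-3 + (-6)²) + 512)/2 = 9 + ((-3 + 36) + 512)/2 = 9 + (33 + 512)/2 = 9 + (½)*545 = 9 + 545/2 = 563/2 ≈ 281.50)
K = 563/2 ≈ 281.50
K*L = (563/2)*23 = 12949/2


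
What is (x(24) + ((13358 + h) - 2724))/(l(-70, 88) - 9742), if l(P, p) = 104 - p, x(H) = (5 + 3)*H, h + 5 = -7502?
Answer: -3319/9726 ≈ -0.34125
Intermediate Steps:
h = -7507 (h = -5 - 7502 = -7507)
x(H) = 8*H
(x(24) + ((13358 + h) - 2724))/(l(-70, 88) - 9742) = (8*24 + ((13358 - 7507) - 2724))/((104 - 1*88) - 9742) = (192 + (5851 - 2724))/((104 - 88) - 9742) = (192 + 3127)/(16 - 9742) = 3319/(-9726) = 3319*(-1/9726) = -3319/9726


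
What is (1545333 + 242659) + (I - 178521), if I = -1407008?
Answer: 202463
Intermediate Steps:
(1545333 + 242659) + (I - 178521) = (1545333 + 242659) + (-1407008 - 178521) = 1787992 - 1585529 = 202463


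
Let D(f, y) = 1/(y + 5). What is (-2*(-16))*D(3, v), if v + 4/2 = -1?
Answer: 16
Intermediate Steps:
v = -3 (v = -2 - 1 = -3)
D(f, y) = 1/(5 + y)
(-2*(-16))*D(3, v) = (-2*(-16))/(5 - 3) = 32/2 = 32*(½) = 16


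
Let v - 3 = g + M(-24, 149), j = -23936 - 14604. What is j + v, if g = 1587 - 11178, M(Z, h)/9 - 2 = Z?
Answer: -48326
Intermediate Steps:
M(Z, h) = 18 + 9*Z
g = -9591
j = -38540
v = -9786 (v = 3 + (-9591 + (18 + 9*(-24))) = 3 + (-9591 + (18 - 216)) = 3 + (-9591 - 198) = 3 - 9789 = -9786)
j + v = -38540 - 9786 = -48326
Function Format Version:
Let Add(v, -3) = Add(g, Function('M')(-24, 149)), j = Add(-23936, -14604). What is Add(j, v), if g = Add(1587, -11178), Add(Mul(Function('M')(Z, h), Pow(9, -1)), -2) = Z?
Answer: -48326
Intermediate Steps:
Function('M')(Z, h) = Add(18, Mul(9, Z))
g = -9591
j = -38540
v = -9786 (v = Add(3, Add(-9591, Add(18, Mul(9, -24)))) = Add(3, Add(-9591, Add(18, -216))) = Add(3, Add(-9591, -198)) = Add(3, -9789) = -9786)
Add(j, v) = Add(-38540, -9786) = -48326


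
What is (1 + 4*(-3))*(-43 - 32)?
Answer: 825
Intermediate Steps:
(1 + 4*(-3))*(-43 - 32) = (1 - 12)*(-75) = -11*(-75) = 825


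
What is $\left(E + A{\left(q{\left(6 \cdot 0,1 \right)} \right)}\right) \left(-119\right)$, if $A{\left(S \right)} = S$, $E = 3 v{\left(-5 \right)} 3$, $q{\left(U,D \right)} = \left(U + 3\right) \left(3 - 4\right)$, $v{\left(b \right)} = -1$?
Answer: $1428$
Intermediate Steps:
$q{\left(U,D \right)} = -3 - U$ ($q{\left(U,D \right)} = \left(3 + U\right) \left(-1\right) = -3 - U$)
$E = -9$ ($E = 3 \left(-1\right) 3 = \left(-3\right) 3 = -9$)
$\left(E + A{\left(q{\left(6 \cdot 0,1 \right)} \right)}\right) \left(-119\right) = \left(-9 - \left(3 + 6 \cdot 0\right)\right) \left(-119\right) = \left(-9 - 3\right) \left(-119\right) = \left(-12\right) \left(-119\right) = 1428$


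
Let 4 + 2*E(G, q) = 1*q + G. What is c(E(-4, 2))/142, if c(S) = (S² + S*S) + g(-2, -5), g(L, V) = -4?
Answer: 7/71 ≈ 0.098592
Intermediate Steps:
E(G, q) = -2 + G/2 + q/2 (E(G, q) = -2 + (1*q + G)/2 = -2 + (q + G)/2 = -2 + (G + q)/2 = -2 + (G/2 + q/2) = -2 + G/2 + q/2)
c(S) = -4 + 2*S² (c(S) = (S² + S*S) - 4 = (S² + S²) - 4 = 2*S² - 4 = -4 + 2*S²)
c(E(-4, 2))/142 = (-4 + 2*(-2 + (½)*(-4) + (½)*2)²)/142 = (-4 + 2*(-2 - 2 + 1)²)*(1/142) = (-4 + 2*(-3)²)*(1/142) = (-4 + 2*9)*(1/142) = (-4 + 18)*(1/142) = 14*(1/142) = 7/71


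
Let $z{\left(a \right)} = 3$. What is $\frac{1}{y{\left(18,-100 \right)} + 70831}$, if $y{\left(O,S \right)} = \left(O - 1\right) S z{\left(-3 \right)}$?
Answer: $\frac{1}{65731} \approx 1.5214 \cdot 10^{-5}$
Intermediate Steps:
$y{\left(O,S \right)} = 3 S \left(-1 + O\right)$ ($y{\left(O,S \right)} = \left(O - 1\right) S 3 = \left(-1 + O\right) S 3 = S \left(-1 + O\right) 3 = 3 S \left(-1 + O\right)$)
$\frac{1}{y{\left(18,-100 \right)} + 70831} = \frac{1}{3 \left(-100\right) \left(-1 + 18\right) + 70831} = \frac{1}{3 \left(-100\right) 17 + 70831} = \frac{1}{-5100 + 70831} = \frac{1}{65731}$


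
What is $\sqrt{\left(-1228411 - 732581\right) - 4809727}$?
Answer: $i \sqrt{6770719} \approx 2602.1 i$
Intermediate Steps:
$\sqrt{\left(-1228411 - 732581\right) - 4809727} = \sqrt{-1960992 - 4809727} = \sqrt{-6770719} = i \sqrt{6770719}$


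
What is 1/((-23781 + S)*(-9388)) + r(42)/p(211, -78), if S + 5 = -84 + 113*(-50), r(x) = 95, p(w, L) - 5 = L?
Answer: -26327707127/20230764480 ≈ -1.3014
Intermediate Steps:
p(w, L) = 5 + L
S = -5739 (S = -5 + (-84 + 113*(-50)) = -5 + (-84 - 5650) = -5 - 5734 = -5739)
1/((-23781 + S)*(-9388)) + r(42)/p(211, -78) = 1/(-23781 - 5739*(-9388)) + 95/(5 - 78) = -1/9388/(-29520) + 95/(-73) = -1/29520*(-1/9388) + 95*(-1/73) = 1/277133760 - 95/73 = -26327707127/20230764480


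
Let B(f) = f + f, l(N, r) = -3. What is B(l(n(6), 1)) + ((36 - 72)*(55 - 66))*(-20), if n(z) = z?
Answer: -7926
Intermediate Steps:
B(f) = 2*f
B(l(n(6), 1)) + ((36 - 72)*(55 - 66))*(-20) = 2*(-3) + ((36 - 72)*(55 - 66))*(-20) = -6 - 36*(-11)*(-20) = -6 + 396*(-20) = -6 - 7920 = -7926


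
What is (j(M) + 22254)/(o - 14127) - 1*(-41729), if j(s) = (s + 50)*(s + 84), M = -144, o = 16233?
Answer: 14651528/351 ≈ 41742.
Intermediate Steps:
j(s) = (50 + s)*(84 + s)
(j(M) + 22254)/(o - 14127) - 1*(-41729) = ((4200 + (-144)² + 134*(-144)) + 22254)/(16233 - 14127) - 1*(-41729) = ((4200 + 20736 - 19296) + 22254)/2106 + 41729 = (5640 + 22254)*(1/2106) + 41729 = 27894*(1/2106) + 41729 = 4649/351 + 41729 = 14651528/351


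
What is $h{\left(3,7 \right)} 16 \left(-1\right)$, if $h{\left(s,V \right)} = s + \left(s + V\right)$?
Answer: $-208$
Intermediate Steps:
$h{\left(s,V \right)} = V + 2 s$ ($h{\left(s,V \right)} = s + \left(V + s\right) = V + 2 s$)
$h{\left(3,7 \right)} 16 \left(-1\right) = \left(7 + 2 \cdot 3\right) 16 \left(-1\right) = \left(7 + 6\right) 16 \left(-1\right) = 13 \cdot 16 \left(-1\right) = 208 \left(-1\right) = -208$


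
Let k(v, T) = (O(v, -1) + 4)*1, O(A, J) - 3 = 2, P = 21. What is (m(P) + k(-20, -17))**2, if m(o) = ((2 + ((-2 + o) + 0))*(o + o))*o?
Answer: 343397961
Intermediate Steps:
O(A, J) = 5 (O(A, J) = 3 + 2 = 5)
m(o) = 2*o**3 (m(o) = ((2 + (-2 + o))*(2*o))*o = (o*(2*o))*o = (2*o**2)*o = 2*o**3)
k(v, T) = 9 (k(v, T) = (5 + 4)*1 = 9*1 = 9)
(m(P) + k(-20, -17))**2 = (2*21**3 + 9)**2 = (2*9261 + 9)**2 = (18522 + 9)**2 = 18531**2 = 343397961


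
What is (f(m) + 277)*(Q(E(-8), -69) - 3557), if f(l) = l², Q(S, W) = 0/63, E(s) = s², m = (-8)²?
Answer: -15554761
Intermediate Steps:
m = 64
Q(S, W) = 0 (Q(S, W) = 0*(1/63) = 0)
(f(m) + 277)*(Q(E(-8), -69) - 3557) = (64² + 277)*(0 - 3557) = (4096 + 277)*(-3557) = 4373*(-3557) = -15554761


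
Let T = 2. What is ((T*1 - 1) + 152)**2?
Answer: 23409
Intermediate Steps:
((T*1 - 1) + 152)**2 = ((2*1 - 1) + 152)**2 = ((2 - 1) + 152)**2 = (1 + 152)**2 = 153**2 = 23409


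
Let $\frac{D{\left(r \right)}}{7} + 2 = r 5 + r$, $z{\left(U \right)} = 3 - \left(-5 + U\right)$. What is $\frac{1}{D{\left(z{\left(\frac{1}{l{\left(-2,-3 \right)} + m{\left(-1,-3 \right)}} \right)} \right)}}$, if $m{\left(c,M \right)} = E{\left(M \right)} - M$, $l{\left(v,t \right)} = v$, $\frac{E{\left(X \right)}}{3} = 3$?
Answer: $\frac{5}{1589} \approx 0.0031466$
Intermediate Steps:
$E{\left(X \right)} = 9$ ($E{\left(X \right)} = 3 \cdot 3 = 9$)
$m{\left(c,M \right)} = 9 - M$
$z{\left(U \right)} = 8 - U$
$D{\left(r \right)} = -14 + 42 r$ ($D{\left(r \right)} = -14 + 7 \left(r 5 + r\right) = -14 + 7 \left(5 r + r\right) = -14 + 7 \cdot 6 r = -14 + 42 r$)
$\frac{1}{D{\left(z{\left(\frac{1}{l{\left(-2,-3 \right)} + m{\left(-1,-3 \right)}} \right)} \right)}} = \frac{1}{-14 + 42 \left(8 - \frac{1}{-2 + \left(9 - -3\right)}\right)} = \frac{1}{-14 + 42 \left(8 - \frac{1}{-2 + \left(9 + 3\right)}\right)} = \frac{1}{-14 + 42 \left(8 - \frac{1}{-2 + 12}\right)} = \frac{1}{-14 + 42 \left(8 - \frac{1}{10}\right)} = \frac{1}{-14 + 42 \cdot \frac{79}{10}} = \frac{1}{-14 + \frac{1659}{5}} = \frac{1}{\frac{1589}{5}} = \frac{5}{1589}$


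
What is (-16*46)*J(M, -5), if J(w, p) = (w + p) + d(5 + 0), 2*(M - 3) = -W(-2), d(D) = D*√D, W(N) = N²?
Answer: 2944 - 3680*√5 ≈ -5284.7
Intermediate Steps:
d(D) = D^(3/2)
M = 1 (M = 3 + (-1*(-2)²)/2 = 3 + (-1*4)/2 = 3 + (½)*(-4) = 3 - 2 = 1)
J(w, p) = p + w + 5*√5 (J(w, p) = (w + p) + (5 + 0)^(3/2) = (p + w) + 5^(3/2) = (p + w) + 5*√5 = p + w + 5*√5)
(-16*46)*J(M, -5) = (-16*46)*(-5 + 1 + 5*√5) = -736*(-4 + 5*√5) = 2944 - 3680*√5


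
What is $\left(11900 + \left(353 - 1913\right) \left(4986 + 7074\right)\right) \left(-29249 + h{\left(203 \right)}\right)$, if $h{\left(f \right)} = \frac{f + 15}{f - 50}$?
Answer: $\frac{84135332494300}{153} \approx 5.499 \cdot 10^{11}$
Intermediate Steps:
$h{\left(f \right)} = \frac{15 + f}{-50 + f}$
$\left(11900 + \left(353 - 1913\right) \left(4986 + 7074\right)\right) \left(-29249 + h{\left(203 \right)}\right) = \left(11900 + \left(353 - 1913\right) \left(4986 + 7074\right)\right) \left(-29249 + \frac{15 + 203}{-50 + 203}\right) = \left(11900 - 18813600\right) \left(-29249 + \frac{1}{153} \cdot 218\right) = - 18801700 \left(-29249 + \frac{218}{153}\right) = \left(-18801700\right) \left(- \frac{4474879}{153}\right) = \frac{84135332494300}{153}$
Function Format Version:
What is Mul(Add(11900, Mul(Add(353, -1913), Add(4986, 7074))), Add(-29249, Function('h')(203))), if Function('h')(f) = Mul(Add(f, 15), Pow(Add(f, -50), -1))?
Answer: Rational(84135332494300, 153) ≈ 5.4990e+11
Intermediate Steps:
Function('h')(f) = Mul(Pow(Add(-50, f), -1), Add(15, f)) (Function('h')(f) = Mul(Add(15, f), Pow(Add(-50, f), -1)) = Mul(Pow(Add(-50, f), -1), Add(15, f)))
Mul(Add(11900, Mul(Add(353, -1913), Add(4986, 7074))), Add(-29249, Function('h')(203))) = Mul(Add(11900, Mul(Add(353, -1913), Add(4986, 7074))), Add(-29249, Mul(Pow(Add(-50, 203), -1), Add(15, 203)))) = Mul(Add(11900, Mul(-1560, 12060)), Add(-29249, Mul(Pow(153, -1), 218))) = Mul(Add(11900, -18813600), Add(-29249, Mul(Rational(1, 153), 218))) = Mul(-18801700, Add(-29249, Rational(218, 153))) = Mul(-18801700, Rational(-4474879, 153)) = Rational(84135332494300, 153)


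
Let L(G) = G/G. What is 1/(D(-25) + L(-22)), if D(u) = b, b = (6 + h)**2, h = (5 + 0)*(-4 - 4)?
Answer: 1/1157 ≈ 0.00086430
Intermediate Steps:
h = -40 (h = 5*(-8) = -40)
L(G) = 1
b = 1156 (b = (6 - 40)**2 = (-34)**2 = 1156)
D(u) = 1156
1/(D(-25) + L(-22)) = 1/(1156 + 1) = 1/1157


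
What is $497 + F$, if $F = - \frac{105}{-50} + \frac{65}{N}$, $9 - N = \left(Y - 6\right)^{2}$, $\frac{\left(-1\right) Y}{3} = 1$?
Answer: $\frac{179351}{360} \approx 498.2$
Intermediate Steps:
$Y = -3$ ($Y = \left(-3\right) 1 = -3$)
$N = -72$ ($N = 9 - \left(-3 - 6\right)^{2} = 9 - \left(-9\right)^{2} = 9 - 81 = -72$)
$F = \frac{431}{360}$ ($F = - \frac{105}{-50} + \frac{65}{-72} = \left(-105\right) \left(- \frac{1}{50}\right) + 65 \left(- \frac{1}{72}\right) = \frac{21}{10} - \frac{65}{72} = \frac{431}{360} \approx 1.1972$)
$497 + F = 497 + \frac{431}{360} = \frac{179351}{360}$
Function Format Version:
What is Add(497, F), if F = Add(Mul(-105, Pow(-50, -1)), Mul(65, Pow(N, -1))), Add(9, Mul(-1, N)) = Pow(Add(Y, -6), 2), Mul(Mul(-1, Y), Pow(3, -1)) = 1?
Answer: Rational(179351, 360) ≈ 498.20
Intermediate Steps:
Y = -3 (Y = Mul(-3, 1) = -3)
N = -72 (N = Add(9, Mul(-1, Pow(Add(-3, -6), 2))) = Add(9, Mul(-1, Pow(-9, 2))) = Add(9, Mul(-1, 81)) = Add(9, -81) = -72)
F = Rational(431, 360) (F = Add(Mul(-105, Pow(-50, -1)), Mul(65, Pow(-72, -1))) = Add(Mul(-105, Rational(-1, 50)), Mul(65, Rational(-1, 72))) = Add(Rational(21, 10), Rational(-65, 72)) = Rational(431, 360) ≈ 1.1972)
Add(497, F) = Add(497, Rational(431, 360)) = Rational(179351, 360)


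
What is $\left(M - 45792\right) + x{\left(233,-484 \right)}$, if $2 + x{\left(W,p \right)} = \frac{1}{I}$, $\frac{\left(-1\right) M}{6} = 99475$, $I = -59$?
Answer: $- \frac{37915997}{59} \approx -6.4264 \cdot 10^{5}$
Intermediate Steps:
$M = -596850$ ($M = \left(-6\right) 99475 = -596850$)
$x{\left(W,p \right)} = - \frac{119}{59}$ ($x{\left(W,p \right)} = -2 + \frac{1}{-59} = -2 - \frac{1}{59} = - \frac{119}{59}$)
$\left(M - 45792\right) + x{\left(233,-484 \right)} = \left(-596850 - 45792\right) - \frac{119}{59} = -642642 - \frac{119}{59} = - \frac{37915997}{59}$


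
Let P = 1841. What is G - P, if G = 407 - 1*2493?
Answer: -3927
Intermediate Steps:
G = -2086 (G = 407 - 2493 = -2086)
G - P = -2086 - 1*1841 = -2086 - 1841 = -3927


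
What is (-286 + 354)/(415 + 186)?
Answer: 68/601 ≈ 0.11314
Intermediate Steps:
(-286 + 354)/(415 + 186) = 68/601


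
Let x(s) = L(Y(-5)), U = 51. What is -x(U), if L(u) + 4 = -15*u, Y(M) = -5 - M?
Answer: 4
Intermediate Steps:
L(u) = -4 - 15*u
x(s) = -4 (x(s) = -4 - 15*(-5 - 1*(-5)) = -4 - 15*(-5 + 5) = -4 - 15*0 = -4 + 0 = -4)
-x(U) = -1*(-4) = 4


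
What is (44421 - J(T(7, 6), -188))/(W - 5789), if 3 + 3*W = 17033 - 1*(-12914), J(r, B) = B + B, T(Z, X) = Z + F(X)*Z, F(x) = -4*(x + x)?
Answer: 134391/12577 ≈ 10.685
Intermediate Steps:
F(x) = -8*x
T(Z, X) = Z - 8*X*Z (T(Z, X) = Z + (-8*X)*Z = Z - 8*X*Z)
J(r, B) = 2*B
W = 29944/3 (W = -1 + (17033 - 1*(-12914))/3 = -1 + (17033 + 12914)/3 = -1 + (1/3)*29947 = -1 + 29947/3 = 29944/3 ≈ 9981.3)
(44421 - J(T(7, 6), -188))/(W - 5789) = (44421 - 2*(-188))/(29944/3 - 5789) = (44421 - 1*(-376))/(12577/3) = (44421 + 376)*(3/12577) = 44797*(3/12577) = 134391/12577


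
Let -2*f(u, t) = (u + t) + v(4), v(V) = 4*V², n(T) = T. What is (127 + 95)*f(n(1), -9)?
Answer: -6216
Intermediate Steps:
f(u, t) = -32 - t/2 - u/2 (f(u, t) = -((u + t) + 4*4²)/2 = -((t + u) + 4*16)/2 = -((t + u) + 64)/2 = -(64 + t + u)/2 = -32 - t/2 - u/2)
(127 + 95)*f(n(1), -9) = (127 + 95)*(-32 - ½*(-9) - ½*1) = 222*(-32 + 9/2 - ½) = 222*(-28) = -6216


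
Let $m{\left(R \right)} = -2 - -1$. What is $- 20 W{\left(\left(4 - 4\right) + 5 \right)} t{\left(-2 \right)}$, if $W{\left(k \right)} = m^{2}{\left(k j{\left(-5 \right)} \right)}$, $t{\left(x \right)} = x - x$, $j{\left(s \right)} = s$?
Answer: $0$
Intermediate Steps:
$t{\left(x \right)} = 0$
$m{\left(R \right)} = -1$ ($m{\left(R \right)} = -2 + 1 = -1$)
$W{\left(k \right)} = 1$ ($W{\left(k \right)} = \left(-1\right)^{2} = 1$)
$- 20 W{\left(\left(4 - 4\right) + 5 \right)} t{\left(-2 \right)} = \left(-20\right) 1 \cdot 0 = \left(-20\right) 0 = 0$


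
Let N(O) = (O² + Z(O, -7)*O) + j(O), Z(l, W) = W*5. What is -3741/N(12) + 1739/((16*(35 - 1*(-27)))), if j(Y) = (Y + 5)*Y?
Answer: 159845/2976 ≈ 53.711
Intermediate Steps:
Z(l, W) = 5*W
j(Y) = Y*(5 + Y) (j(Y) = (5 + Y)*Y = Y*(5 + Y))
N(O) = O² - 35*O + O*(5 + O) (N(O) = (O² + (5*(-7))*O) + O*(5 + O) = (O² - 35*O) + O*(5 + O) = O² - 35*O + O*(5 + O))
-3741/N(12) + 1739/((16*(35 - 1*(-27)))) = -3741*1/(24*(-15 + 12)) + 1739/((16*(35 - 1*(-27)))) = -3741/(2*12*(-3)) + 1739/((16*(35 + 27))) = -3741/(-72) + 1739/((16*62)) = -3741*(-1/72) + 1739/992 = 1247/24 + 1739*(1/992) = 1247/24 + 1739/992 = 159845/2976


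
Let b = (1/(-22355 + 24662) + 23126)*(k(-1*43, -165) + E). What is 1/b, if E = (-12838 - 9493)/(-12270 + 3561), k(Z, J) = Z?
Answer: -20091663/18788115278548 ≈ -1.0694e-6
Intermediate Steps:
E = 22331/8709 (E = -22331/(-8709) = -22331*(-1/8709) = 22331/8709 ≈ 2.5641)
b = -18788115278548/20091663 (b = (1/(-22355 + 24662) + 23126)*(-1*43 + 22331/8709) = (1/2307 + 23126)*(-43 + 22331/8709) = (1/2307 + 23126)*(-352156/8709) = (53351683/2307)*(-352156/8709) = -18788115278548/20091663 ≈ -9.3512e+5)
1/b = 1/(-18788115278548/20091663) = -20091663/18788115278548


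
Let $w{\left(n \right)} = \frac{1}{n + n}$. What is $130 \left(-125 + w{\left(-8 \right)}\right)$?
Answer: $- \frac{130065}{8} \approx -16258.0$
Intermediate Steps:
$w{\left(n \right)} = \frac{1}{2 n}$
$130 \left(-125 + w{\left(-8 \right)}\right) = 130 \left(-125 + \frac{1}{2 \left(-8\right)}\right) = 130 \left(-125 + \frac{1}{2} \left(- \frac{1}{8}\right)\right) = 130 \left(-125 - \frac{1}{16}\right) = 130 \left(- \frac{2001}{16}\right) = - \frac{130065}{8}$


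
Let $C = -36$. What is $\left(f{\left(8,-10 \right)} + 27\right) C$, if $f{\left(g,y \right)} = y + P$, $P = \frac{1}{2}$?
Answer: $-630$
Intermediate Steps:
$P = \frac{1}{2} \approx 0.5$
$f{\left(g,y \right)} = \frac{1}{2} + y$ ($f{\left(g,y \right)} = y + \frac{1}{2} = \frac{1}{2} + y$)
$\left(f{\left(8,-10 \right)} + 27\right) C = \left(\left(\frac{1}{2} - 10\right) + 27\right) \left(-36\right) = \left(- \frac{19}{2} + 27\right) \left(-36\right) = \frac{35}{2} \left(-36\right) = -630$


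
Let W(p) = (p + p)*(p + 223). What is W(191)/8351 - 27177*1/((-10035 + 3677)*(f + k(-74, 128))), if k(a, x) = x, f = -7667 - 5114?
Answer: 12722427607425/671819360674 ≈ 18.937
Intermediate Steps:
f = -12781
W(p) = 2*p*(223 + p) (W(p) = (2*p)*(223 + p) = 2*p*(223 + p))
W(191)/8351 - 27177*1/((-10035 + 3677)*(f + k(-74, 128))) = (2*191*(223 + 191))/8351 - 27177*1/((-12781 + 128)*(-10035 + 3677)) = (2*191*414)*(1/8351) - 27177/((-12653*(-6358))) = 158148*(1/8351) - 27177/80447774 = 158148/8351 - 27177*1/80447774 = 158148/8351 - 27177/80447774 = 12722427607425/671819360674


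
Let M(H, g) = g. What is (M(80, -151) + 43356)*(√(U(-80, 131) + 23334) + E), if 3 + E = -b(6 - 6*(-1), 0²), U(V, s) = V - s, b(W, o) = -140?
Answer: 5919085 + 43205*√23123 ≈ 1.2489e+7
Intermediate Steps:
E = 137 (E = -3 - 1*(-140) = -3 + 140 = 137)
(M(80, -151) + 43356)*(√(U(-80, 131) + 23334) + E) = (-151 + 43356)*(√((-80 - 1*131) + 23334) + 137) = 43205*(√((-80 - 131) + 23334) + 137) = 43205*(√(-211 + 23334) + 137) = 43205*(√23123 + 137) = 43205*(137 + √23123) = 5919085 + 43205*√23123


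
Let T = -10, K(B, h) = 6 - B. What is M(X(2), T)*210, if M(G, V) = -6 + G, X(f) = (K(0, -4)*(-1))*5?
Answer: -7560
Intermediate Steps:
X(f) = -30 (X(f) = ((6 - 1*0)*(-1))*5 = ((6 + 0)*(-1))*5 = (6*(-1))*5 = -6*5 = -30)
M(X(2), T)*210 = (-6 - 30)*210 = -36*210 = -7560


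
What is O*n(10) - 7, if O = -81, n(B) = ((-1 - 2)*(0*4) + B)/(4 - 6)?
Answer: 398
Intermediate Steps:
n(B) = -B/2 (n(B) = (-3*0 + B)/(-2) = (0 + B)*(-1/2) = B*(-1/2) = -B/2)
O*n(10) - 7 = -(-81)*10/2 - 7 = -81*(-5) - 7 = 405 - 7 = 398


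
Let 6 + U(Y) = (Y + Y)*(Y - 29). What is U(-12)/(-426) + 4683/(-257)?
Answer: -374384/18247 ≈ -20.518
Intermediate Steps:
U(Y) = -6 + 2*Y*(-29 + Y) (U(Y) = -6 + (Y + Y)*(Y - 29) = -6 + (2*Y)*(-29 + Y) = -6 + 2*Y*(-29 + Y))
U(-12)/(-426) + 4683/(-257) = (-6 - 58*(-12) + 2*(-12)²)/(-426) + 4683/(-257) = (-6 + 696 + 2*144)*(-1/426) + 4683*(-1/257) = (-6 + 696 + 288)*(-1/426) - 4683/257 = 978*(-1/426) - 4683/257 = -163/71 - 4683/257 = -374384/18247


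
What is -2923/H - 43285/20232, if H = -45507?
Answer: -636877453/306899208 ≈ -2.0752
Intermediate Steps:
-2923/H - 43285/20232 = -2923/(-45507) - 43285/20232 = -2923*(-1/45507) - 43285*1/20232 = 2923/45507 - 43285/20232 = -636877453/306899208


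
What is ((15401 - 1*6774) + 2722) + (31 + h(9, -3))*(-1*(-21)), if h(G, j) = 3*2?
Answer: 12126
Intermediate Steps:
h(G, j) = 6
((15401 - 1*6774) + 2722) + (31 + h(9, -3))*(-1*(-21)) = ((15401 - 1*6774) + 2722) + (31 + 6)*(-1*(-21)) = ((15401 - 6774) + 2722) + 37*21 = (8627 + 2722) + 777 = 11349 + 777 = 12126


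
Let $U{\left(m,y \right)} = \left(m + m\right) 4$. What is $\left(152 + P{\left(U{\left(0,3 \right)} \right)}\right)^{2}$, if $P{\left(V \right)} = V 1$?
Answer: $23104$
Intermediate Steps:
$U{\left(m,y \right)} = 8 m$ ($U{\left(m,y \right)} = 2 m 4 = 8 m$)
$P{\left(V \right)} = V$
$\left(152 + P{\left(U{\left(0,3 \right)} \right)}\right)^{2} = \left(152 + 8 \cdot 0\right)^{2} = \left(152 + 0\right)^{2} = 152^{2} = 23104$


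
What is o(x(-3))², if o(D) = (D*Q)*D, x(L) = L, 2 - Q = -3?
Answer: 2025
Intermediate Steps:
Q = 5 (Q = 2 - 1*(-3) = 2 + 3 = 5)
o(D) = 5*D² (o(D) = (D*5)*D = (5*D)*D = 5*D²)
o(x(-3))² = (5*(-3)²)² = (5*9)² = 45² = 2025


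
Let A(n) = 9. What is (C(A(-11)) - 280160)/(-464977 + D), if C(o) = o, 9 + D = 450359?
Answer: 280151/14627 ≈ 19.153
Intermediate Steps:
D = 450350 (D = -9 + 450359 = 450350)
(C(A(-11)) - 280160)/(-464977 + D) = (9 - 280160)/(-464977 + 450350) = -280151/(-14627) = -280151*(-1/14627) = 280151/14627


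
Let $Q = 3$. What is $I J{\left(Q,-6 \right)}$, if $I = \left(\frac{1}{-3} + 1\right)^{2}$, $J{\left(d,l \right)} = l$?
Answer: $- \frac{8}{3} \approx -2.6667$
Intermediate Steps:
$I = \frac{4}{9}$ ($I = \left(- \frac{1}{3} + 1\right)^{2} = \left(\frac{2}{3}\right)^{2} = \frac{4}{9} \approx 0.44444$)
$I J{\left(Q,-6 \right)} = \frac{4}{9} \left(-6\right) = - \frac{8}{3}$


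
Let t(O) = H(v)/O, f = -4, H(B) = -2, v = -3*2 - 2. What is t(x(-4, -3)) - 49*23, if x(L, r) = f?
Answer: -2253/2 ≈ -1126.5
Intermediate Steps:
v = -8 (v = -6 - 2 = -8)
x(L, r) = -4
t(O) = -2/O
t(x(-4, -3)) - 49*23 = -2/(-4) - 49*23 = -2*(-1/4) - 1127 = 1/2 - 1127 = -2253/2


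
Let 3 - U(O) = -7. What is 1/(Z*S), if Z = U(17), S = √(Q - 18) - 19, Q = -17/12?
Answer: -114/22825 - I*√699/22825 ≈ -0.0049945 - 0.0011583*I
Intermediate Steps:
Q = -17/12 (Q = -17*1/12 = -17/12 ≈ -1.4167)
U(O) = 10 (U(O) = 3 - 1*(-7) = 3 + 7 = 10)
S = -19 + I*√699/6 (S = √(-17/12 - 18) - 19 = √(-233/12) - 19 = I*√699/6 - 19 = -19 + I*√699/6 ≈ -19.0 + 4.4064*I)
Z = 10
1/(Z*S) = 1/(10*(-19 + I*√699/6)) = 1/(-190 + 5*I*√699/3)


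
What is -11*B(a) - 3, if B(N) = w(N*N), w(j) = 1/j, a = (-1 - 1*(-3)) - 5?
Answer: -38/9 ≈ -4.2222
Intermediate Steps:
a = -3 (a = (-1 + 3) - 5 = 2 - 5 = -3)
B(N) = N⁻² (B(N) = 1/(N*N) = 1/(N²) = N⁻²)
-11*B(a) - 3 = -11/(-3)² - 3 = -11*⅑ - 3 = -11/9 - 3 = -38/9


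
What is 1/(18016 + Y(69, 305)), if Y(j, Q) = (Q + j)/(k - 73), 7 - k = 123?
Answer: 189/3404650 ≈ 5.5512e-5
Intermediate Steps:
k = -116 (k = 7 - 1*123 = 7 - 123 = -116)
Y(j, Q) = -Q/189 - j/189 (Y(j, Q) = (Q + j)/(-116 - 73) = (Q + j)/(-189) = (Q + j)*(-1/189) = -Q/189 - j/189)
1/(18016 + Y(69, 305)) = 1/(18016 + (-1/189*305 - 1/189*69)) = 1/(18016 + (-305/189 - 23/63)) = 1/(18016 - 374/189) = 1/(3404650/189) = 189/3404650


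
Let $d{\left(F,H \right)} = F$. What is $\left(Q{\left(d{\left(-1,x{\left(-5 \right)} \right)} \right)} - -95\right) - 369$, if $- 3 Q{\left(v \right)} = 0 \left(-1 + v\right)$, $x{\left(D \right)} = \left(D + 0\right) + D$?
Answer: $-274$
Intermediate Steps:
$x{\left(D \right)} = 2 D$ ($x{\left(D \right)} = D + D = 2 D$)
$Q{\left(v \right)} = 0$ ($Q{\left(v \right)} = - \frac{0 \left(-1 + v\right)}{3} = \left(- \frac{1}{3}\right) 0 = 0$)
$\left(Q{\left(d{\left(-1,x{\left(-5 \right)} \right)} \right)} - -95\right) - 369 = \left(0 - -95\right) - 369 = \left(0 + 95\right) - 369 = 95 - 369 = -274$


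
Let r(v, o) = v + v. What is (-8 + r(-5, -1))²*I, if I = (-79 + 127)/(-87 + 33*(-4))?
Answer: -5184/73 ≈ -71.014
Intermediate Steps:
r(v, o) = 2*v
I = -16/73 (I = 48/(-87 - 132) = 48/(-219) = 48*(-1/219) = -16/73 ≈ -0.21918)
(-8 + r(-5, -1))²*I = (-8 + 2*(-5))²*(-16/73) = (-8 - 10)²*(-16/73) = (-18)²*(-16/73) = 324*(-16/73) = -5184/73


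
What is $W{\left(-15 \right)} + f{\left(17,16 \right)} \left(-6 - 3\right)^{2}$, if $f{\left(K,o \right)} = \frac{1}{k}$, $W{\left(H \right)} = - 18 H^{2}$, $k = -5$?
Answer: $- \frac{20331}{5} \approx -4066.2$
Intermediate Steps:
$f{\left(K,o \right)} = - \frac{1}{5}$ ($f{\left(K,o \right)} = \frac{1}{-5} = - \frac{1}{5}$)
$W{\left(-15 \right)} + f{\left(17,16 \right)} \left(-6 - 3\right)^{2} = - 18 \left(-15\right)^{2} - \frac{\left(-6 - 3\right)^{2}}{5} = \left(-18\right) 225 - \frac{\left(-9\right)^{2}}{5} = -4050 - \frac{81}{5} = - \frac{20331}{5}$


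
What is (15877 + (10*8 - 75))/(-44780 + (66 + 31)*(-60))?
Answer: -7941/25300 ≈ -0.31387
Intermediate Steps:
(15877 + (10*8 - 75))/(-44780 + (66 + 31)*(-60)) = (15877 + (80 - 75))/(-44780 + 97*(-60)) = (15877 + 5)/(-44780 - 5820) = 15882/(-50600) = 15882*(-1/50600) = -7941/25300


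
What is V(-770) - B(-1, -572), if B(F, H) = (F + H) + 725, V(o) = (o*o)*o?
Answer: -456533152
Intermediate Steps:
V(o) = o**3 (V(o) = o**2*o = o**3)
B(F, H) = 725 + F + H
V(-770) - B(-1, -572) = (-770)**3 - (725 - 1 - 572) = -456533000 - 1*152 = -456533000 - 152 = -456533152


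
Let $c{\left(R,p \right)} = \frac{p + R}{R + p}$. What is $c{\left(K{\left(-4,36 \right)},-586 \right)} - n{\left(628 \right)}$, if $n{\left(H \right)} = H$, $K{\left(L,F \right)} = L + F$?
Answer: $-627$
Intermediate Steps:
$K{\left(L,F \right)} = F + L$
$c{\left(R,p \right)} = 1$ ($c{\left(R,p \right)} = \frac{R + p}{R + p} = 1$)
$c{\left(K{\left(-4,36 \right)},-586 \right)} - n{\left(628 \right)} = 1 - 628 = -627$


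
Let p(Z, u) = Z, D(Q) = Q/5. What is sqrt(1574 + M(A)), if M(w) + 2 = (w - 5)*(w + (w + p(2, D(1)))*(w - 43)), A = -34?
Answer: 7*I*sqrt(1902) ≈ 305.28*I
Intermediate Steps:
D(Q) = Q/5 (D(Q) = Q*(1/5) = Q/5)
M(w) = -2 + (-5 + w)*(w + (-43 + w)*(2 + w)) (M(w) = -2 + (w - 5)*(w + (w + 2)*(w - 43)) = -2 + (-5 + w)*(w + (2 + w)*(-43 + w)) = -2 + (-5 + w)*(w + (-43 + w)*(2 + w)))
sqrt(1574 + M(A)) = sqrt(1574 + (428 + (-34)**3 - 45*(-34)**2 + 114*(-34))) = sqrt(1574 + (428 - 39304 - 45*1156 - 3876)) = sqrt(1574 + (428 - 39304 - 52020 - 3876)) = sqrt(1574 - 94772) = sqrt(-93198) = 7*I*sqrt(1902)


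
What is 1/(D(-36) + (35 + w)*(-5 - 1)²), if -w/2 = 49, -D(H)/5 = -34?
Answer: -1/2098 ≈ -0.00047664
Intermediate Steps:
D(H) = 170 (D(H) = -5*(-34) = 170)
w = -98 (w = -2*49 = -98)
1/(D(-36) + (35 + w)*(-5 - 1)²) = 1/(170 + (35 - 98)*(-5 - 1)²) = 1/(170 - 63*(-6)²) = 1/(170 - 63*36) = 1/(170 - 2268) = 1/(-2098) = -1/2098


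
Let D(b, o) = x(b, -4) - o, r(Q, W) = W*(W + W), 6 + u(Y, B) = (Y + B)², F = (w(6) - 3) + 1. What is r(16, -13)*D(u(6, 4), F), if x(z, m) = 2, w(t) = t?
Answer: -676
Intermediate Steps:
F = 4 (F = (6 - 3) + 1 = 3 + 1 = 4)
u(Y, B) = -6 + (B + Y)² (u(Y, B) = -6 + (Y + B)² = -6 + (B + Y)²)
r(Q, W) = 2*W² (r(Q, W) = W*(2*W) = 2*W²)
D(b, o) = 2 - o
r(16, -13)*D(u(6, 4), F) = (2*(-13)²)*(2 - 1*4) = (2*169)*(2 - 4) = 338*(-2) = -676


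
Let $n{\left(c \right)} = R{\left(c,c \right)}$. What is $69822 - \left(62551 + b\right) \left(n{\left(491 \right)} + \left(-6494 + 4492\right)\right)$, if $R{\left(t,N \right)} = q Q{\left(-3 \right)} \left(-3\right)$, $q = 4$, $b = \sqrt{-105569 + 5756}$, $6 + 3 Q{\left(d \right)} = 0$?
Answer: $123795700 + 13846 i \sqrt{2037} \approx 1.238 \cdot 10^{8} + 6.2491 \cdot 10^{5} i$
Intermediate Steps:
$Q{\left(d \right)} = -2$ ($Q{\left(d \right)} = -2 + \frac{1}{3} \cdot 0 = -2 + 0 = -2$)
$b = 7 i \sqrt{2037}$ ($b = \sqrt{-99813} = 7 i \sqrt{2037} \approx 315.93 i$)
$R{\left(t,N \right)} = 24$ ($R{\left(t,N \right)} = 4 \left(-2\right) \left(-3\right) = \left(-8\right) \left(-3\right) = 24$)
$n{\left(c \right)} = 24$
$69822 - \left(62551 + b\right) \left(n{\left(491 \right)} + \left(-6494 + 4492\right)\right) = 69822 - \left(62551 + 7 i \sqrt{2037}\right) \left(24 + \left(-6494 + 4492\right)\right) = 69822 - \left(62551 + 7 i \sqrt{2037}\right) \left(24 - 2002\right) = 69822 - \left(62551 + 7 i \sqrt{2037}\right) \left(-1978\right) = 69822 - \left(-123725878 - 13846 i \sqrt{2037}\right) = 69822 + \left(123725878 + 13846 i \sqrt{2037}\right) = 123795700 + 13846 i \sqrt{2037}$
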